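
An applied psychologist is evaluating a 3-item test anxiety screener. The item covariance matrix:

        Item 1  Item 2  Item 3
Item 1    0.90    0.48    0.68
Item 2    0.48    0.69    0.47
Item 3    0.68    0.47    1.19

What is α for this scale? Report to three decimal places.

Σσ²ᵢ = 0.90 + 0.69 + 1.19 = 2.78
Σ_{i<j} σ_ij = 1.63
σ²_T = 2.78 + 2 × 1.63 = 6.04
α = (k/(k−1))·(1 − Σσ²ᵢ/σ²_T) = (3/2)·(1 − 2.78/6.04) = 0.810

α = 0.810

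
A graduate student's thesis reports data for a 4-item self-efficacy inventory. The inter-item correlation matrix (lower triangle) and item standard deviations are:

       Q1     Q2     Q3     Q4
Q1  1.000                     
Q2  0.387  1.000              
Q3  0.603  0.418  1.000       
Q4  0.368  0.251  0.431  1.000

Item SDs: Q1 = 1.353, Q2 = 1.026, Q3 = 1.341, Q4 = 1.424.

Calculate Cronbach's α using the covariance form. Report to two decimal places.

Σσ²ᵢ = 1.353² + 1.026² + 1.341² + 1.424² = 6.7093
Covariances σ_ij = r_ij · s_i · s_j:
  σ(Q1,Q2) = 0.387 × 1.353 × 1.026 = 0.5372
  σ(Q1,Q3) = 0.603 × 1.353 × 1.341 = 1.0941
  σ(Q1,Q4) = 0.368 × 1.353 × 1.424 = 0.7090
  σ(Q2,Q3) = 0.418 × 1.026 × 1.341 = 0.5751
  σ(Q2,Q4) = 0.251 × 1.026 × 1.424 = 0.3667
  σ(Q3,Q4) = 0.431 × 1.341 × 1.424 = 0.8230
σ²_T = Σσ²ᵢ + 2·Σσ_ij = 6.7093 + 2 × 4.1051 = 14.9195
α = (4/3)·(1 − 6.7093/14.9195) = 0.73

Cronbach's α = 0.73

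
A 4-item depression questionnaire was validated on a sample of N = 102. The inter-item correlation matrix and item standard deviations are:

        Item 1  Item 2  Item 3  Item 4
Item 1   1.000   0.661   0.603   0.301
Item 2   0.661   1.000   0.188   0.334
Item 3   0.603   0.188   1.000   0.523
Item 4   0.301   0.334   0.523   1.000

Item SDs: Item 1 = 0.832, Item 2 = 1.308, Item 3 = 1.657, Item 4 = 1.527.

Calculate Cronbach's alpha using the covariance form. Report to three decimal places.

Cronbach's alpha = 0.715

Σσ²ᵢ = 0.832² + 1.308² + 1.657² + 1.527² = 7.4805
Covariances σ_ij = r_ij · s_i · s_j:
  σ(Item 1,Item 2) = 0.661 × 0.832 × 1.308 = 0.7193
  σ(Item 1,Item 3) = 0.603 × 0.832 × 1.657 = 0.8313
  σ(Item 1,Item 4) = 0.301 × 0.832 × 1.527 = 0.3824
  σ(Item 2,Item 3) = 0.188 × 1.308 × 1.657 = 0.4075
  σ(Item 2,Item 4) = 0.334 × 1.308 × 1.527 = 0.6671
  σ(Item 3,Item 4) = 0.523 × 1.657 × 1.527 = 1.3233
σ²_T = Σσ²ᵢ + 2·Σσ_ij = 7.4805 + 2 × 4.3309 = 16.1423
α = (4/3)·(1 − 7.4805/16.1423) = 0.715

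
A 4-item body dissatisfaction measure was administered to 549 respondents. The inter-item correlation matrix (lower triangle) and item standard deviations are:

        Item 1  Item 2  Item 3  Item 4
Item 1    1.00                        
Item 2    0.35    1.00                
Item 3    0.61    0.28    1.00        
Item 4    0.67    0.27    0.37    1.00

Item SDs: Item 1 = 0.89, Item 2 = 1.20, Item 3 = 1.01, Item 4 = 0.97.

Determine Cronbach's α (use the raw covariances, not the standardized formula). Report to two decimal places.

α = 0.73

Σσ²ᵢ = 0.89² + 1.20² + 1.01² + 0.97² = 4.1931
Covariances σ_ij = r_ij · s_i · s_j:
  σ(Item 1,Item 2) = 0.35 × 0.89 × 1.20 = 0.3738
  σ(Item 1,Item 3) = 0.61 × 0.89 × 1.01 = 0.5483
  σ(Item 1,Item 4) = 0.67 × 0.89 × 0.97 = 0.5784
  σ(Item 2,Item 3) = 0.28 × 1.20 × 1.01 = 0.3394
  σ(Item 2,Item 4) = 0.27 × 1.20 × 0.97 = 0.3143
  σ(Item 3,Item 4) = 0.37 × 1.01 × 0.97 = 0.3625
σ²_T = Σσ²ᵢ + 2·Σσ_ij = 4.1931 + 2 × 2.5167 = 9.2265
α = (4/3)·(1 − 4.1931/9.2265) = 0.73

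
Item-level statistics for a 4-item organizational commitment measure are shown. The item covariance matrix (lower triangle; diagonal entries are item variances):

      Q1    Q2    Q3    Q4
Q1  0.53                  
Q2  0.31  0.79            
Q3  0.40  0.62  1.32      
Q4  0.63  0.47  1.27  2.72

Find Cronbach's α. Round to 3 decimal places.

Cronbach's α = 0.773

Σσ²ᵢ = 0.53 + 0.79 + 1.32 + 2.72 = 5.36
Sum of the distinct covariances = 3.70
Var(T) = 5.36 + 2 × 3.70 = 12.76
α = (k/(k−1))·(1 − Σσ²ᵢ/Var(T)) = (4/3)·(1 − 5.36/12.76) = 0.773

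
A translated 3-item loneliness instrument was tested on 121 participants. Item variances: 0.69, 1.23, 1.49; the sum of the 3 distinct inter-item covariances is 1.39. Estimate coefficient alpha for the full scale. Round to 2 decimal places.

Σσ²ᵢ = 0.69 + 1.23 + 1.49 = 3.41
Sum of distinct covariances = 1.39
σ²_T = Σσ²ᵢ + 2·Σcov = 3.41 + 2 × 1.39 = 6.19
α = (3/2)·(1 − 3.41/6.19) = 0.67

α = 0.67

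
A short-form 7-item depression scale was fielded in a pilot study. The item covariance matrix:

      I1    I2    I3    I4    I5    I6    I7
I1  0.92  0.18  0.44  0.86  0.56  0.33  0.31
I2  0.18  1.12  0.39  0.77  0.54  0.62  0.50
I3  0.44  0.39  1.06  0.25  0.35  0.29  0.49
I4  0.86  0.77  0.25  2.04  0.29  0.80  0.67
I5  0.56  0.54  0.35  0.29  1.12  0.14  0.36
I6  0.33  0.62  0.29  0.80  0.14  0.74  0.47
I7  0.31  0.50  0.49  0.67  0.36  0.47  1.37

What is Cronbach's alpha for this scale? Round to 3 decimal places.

sum of item variances = 0.92 + 1.12 + 1.06 + 2.04 + 1.12 + 0.74 + 1.37 = 8.37
Sum of the distinct covariances = 9.61
σ²_total = 8.37 + 2 × 9.61 = 27.59
α = (k/(k−1))·(1 − sum of item variances/σ²_total) = (7/6)·(1 − 8.37/27.59) = 0.813

α = 0.813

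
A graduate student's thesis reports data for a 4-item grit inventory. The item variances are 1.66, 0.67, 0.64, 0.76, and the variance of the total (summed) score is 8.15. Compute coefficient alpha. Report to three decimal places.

α = 0.723

Σσᵢ² = 1.66 + 0.67 + 0.64 + 0.76 = 3.73
α = (k/(k−1))·(1 − Σσᵢ²/total variance) = (4/3)·(1 − 3.73/8.15) = 0.723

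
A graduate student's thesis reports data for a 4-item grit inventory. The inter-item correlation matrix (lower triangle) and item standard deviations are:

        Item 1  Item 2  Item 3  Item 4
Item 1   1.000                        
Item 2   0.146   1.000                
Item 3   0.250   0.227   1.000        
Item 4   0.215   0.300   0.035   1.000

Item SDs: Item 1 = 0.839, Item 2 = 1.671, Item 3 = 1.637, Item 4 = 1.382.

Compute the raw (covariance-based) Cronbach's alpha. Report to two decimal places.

Cronbach's alpha = 0.47

Σσ²ᵢ = 0.839² + 1.671² + 1.637² + 1.382² = 8.0859
Covariances σ_ij = r_ij · s_i · s_j:
  σ(Item 1,Item 2) = 0.146 × 0.839 × 1.671 = 0.2047
  σ(Item 1,Item 3) = 0.250 × 0.839 × 1.637 = 0.3434
  σ(Item 1,Item 4) = 0.215 × 0.839 × 1.382 = 0.2493
  σ(Item 2,Item 3) = 0.227 × 1.671 × 1.637 = 0.6209
  σ(Item 2,Item 4) = 0.300 × 1.671 × 1.382 = 0.6928
  σ(Item 3,Item 4) = 0.035 × 1.637 × 1.382 = 0.0792
σ²_T = Σσ²ᵢ + 2·Σσ_ij = 8.0859 + 2 × 2.1903 = 12.4665
α = (4/3)·(1 − 8.0859/12.4665) = 0.47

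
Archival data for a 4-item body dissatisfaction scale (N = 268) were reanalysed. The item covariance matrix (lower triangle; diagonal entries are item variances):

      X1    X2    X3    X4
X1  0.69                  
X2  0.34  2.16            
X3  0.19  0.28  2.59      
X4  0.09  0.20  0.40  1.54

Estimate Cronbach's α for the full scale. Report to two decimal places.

α = 0.40

Σσᵢ² = 0.69 + 2.16 + 2.59 + 1.54 = 6.98
Σ_{i<j} σ_ij = 1.50
σ²_total = 6.98 + 2 × 1.50 = 9.98
α = (k/(k−1))·(1 − Σσᵢ²/σ²_total) = (4/3)·(1 − 6.98/9.98) = 0.40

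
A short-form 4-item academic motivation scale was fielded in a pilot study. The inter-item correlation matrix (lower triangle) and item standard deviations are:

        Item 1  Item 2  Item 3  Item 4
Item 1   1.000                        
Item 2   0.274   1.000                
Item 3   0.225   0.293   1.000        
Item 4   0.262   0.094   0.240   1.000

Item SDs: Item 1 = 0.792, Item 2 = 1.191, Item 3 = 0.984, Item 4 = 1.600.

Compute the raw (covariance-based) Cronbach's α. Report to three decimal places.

Σσ²ᵢ = 0.792² + 1.191² + 0.984² + 1.600² = 5.5740
Covariances σ_ij = r_ij · s_i · s_j:
  σ(Item 1,Item 2) = 0.274 × 0.792 × 1.191 = 0.2585
  σ(Item 1,Item 3) = 0.225 × 0.792 × 0.984 = 0.1753
  σ(Item 1,Item 4) = 0.262 × 0.792 × 1.600 = 0.3320
  σ(Item 2,Item 3) = 0.293 × 1.191 × 0.984 = 0.3434
  σ(Item 2,Item 4) = 0.094 × 1.191 × 1.600 = 0.1791
  σ(Item 3,Item 4) = 0.240 × 0.984 × 1.600 = 0.3779
σ²_T = Σσ²ᵢ + 2·Σσ_ij = 5.5740 + 2 × 1.6662 = 8.9064
α = (4/3)·(1 − 5.5740/8.9064) = 0.499

Cronbach's α = 0.499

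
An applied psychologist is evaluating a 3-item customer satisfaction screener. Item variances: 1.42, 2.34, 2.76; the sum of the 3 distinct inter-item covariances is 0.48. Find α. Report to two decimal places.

α = 0.19

Σσ²ᵢ = 1.42 + 2.34 + 2.76 = 6.52
Sum of distinct covariances = 0.48
Var(T) = Σσ²ᵢ + 2·Σcov = 6.52 + 2 × 0.48 = 7.48
α = (3/2)·(1 − 6.52/7.48) = 0.19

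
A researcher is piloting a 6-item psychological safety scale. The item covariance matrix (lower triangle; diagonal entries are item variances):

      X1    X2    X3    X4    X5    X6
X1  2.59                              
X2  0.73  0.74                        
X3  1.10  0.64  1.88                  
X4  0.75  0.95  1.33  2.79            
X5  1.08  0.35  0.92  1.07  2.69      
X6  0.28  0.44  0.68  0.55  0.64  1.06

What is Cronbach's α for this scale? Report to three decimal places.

Σσ²ᵢ = 2.59 + 0.74 + 1.88 + 2.79 + 2.69 + 1.06 = 11.75
Σ_{i<j} σ_ij = 11.51
total variance = 11.75 + 2 × 11.51 = 34.77
α = (k/(k−1))·(1 − Σσ²ᵢ/total variance) = (6/5)·(1 − 11.75/34.77) = 0.794

Cronbach's α = 0.794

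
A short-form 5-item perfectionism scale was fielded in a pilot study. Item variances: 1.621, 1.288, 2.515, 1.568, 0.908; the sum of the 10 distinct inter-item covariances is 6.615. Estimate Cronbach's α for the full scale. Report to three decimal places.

Cronbach's α = 0.783

ΣVar(i) = 1.621 + 1.288 + 2.515 + 1.568 + 0.908 = 7.900
Sum of distinct covariances = 6.615
σ²_T = ΣVar(i) + 2·Σcov = 7.900 + 2 × 6.615 = 21.130
α = (5/4)·(1 − 7.900/21.130) = 0.783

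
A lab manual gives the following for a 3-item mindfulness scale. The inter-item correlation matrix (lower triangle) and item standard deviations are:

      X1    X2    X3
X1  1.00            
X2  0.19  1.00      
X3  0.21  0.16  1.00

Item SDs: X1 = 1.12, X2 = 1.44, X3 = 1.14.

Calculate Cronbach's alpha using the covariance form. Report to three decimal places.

Σσ²ᵢ = 1.12² + 1.44² + 1.14² = 4.6276
Covariances σ_ij = r_ij · s_i · s_j:
  σ(X1,X2) = 0.19 × 1.12 × 1.44 = 0.3064
  σ(X1,X3) = 0.21 × 1.12 × 1.14 = 0.2681
  σ(X2,X3) = 0.16 × 1.44 × 1.14 = 0.2627
σ²_T = Σσ²ᵢ + 2·Σσ_ij = 4.6276 + 2 × 0.8372 = 6.3020
α = (3/2)·(1 − 4.6276/6.3020) = 0.399

α = 0.399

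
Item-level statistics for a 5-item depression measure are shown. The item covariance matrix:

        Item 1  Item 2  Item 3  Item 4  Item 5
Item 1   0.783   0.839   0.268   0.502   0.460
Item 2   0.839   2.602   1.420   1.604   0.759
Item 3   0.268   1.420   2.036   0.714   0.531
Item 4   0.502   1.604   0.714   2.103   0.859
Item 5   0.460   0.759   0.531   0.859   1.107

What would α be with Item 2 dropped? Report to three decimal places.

Remaining items: Item 1, Item 3, Item 4, Item 5 (k = 4).
ΣVar(i) = 0.783 + 2.036 + 2.103 + 1.107 = 6.029
total variance = 6.029 + 2 × 3.334 = 12.697
α (item deleted) = (4/3)·(1 − 6.029/12.697) = 0.700

α = 0.700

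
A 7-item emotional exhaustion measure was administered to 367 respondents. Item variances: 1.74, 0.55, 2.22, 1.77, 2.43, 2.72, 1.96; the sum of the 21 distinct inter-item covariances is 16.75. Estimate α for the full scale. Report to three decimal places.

sum of item variances = 1.74 + 0.55 + 2.22 + 1.77 + 2.43 + 2.72 + 1.96 = 13.39
Sum of distinct covariances = 16.75
total variance = sum of item variances + 2·Σcov = 13.39 + 2 × 16.75 = 46.89
α = (7/6)·(1 − 13.39/46.89) = 0.834

α = 0.834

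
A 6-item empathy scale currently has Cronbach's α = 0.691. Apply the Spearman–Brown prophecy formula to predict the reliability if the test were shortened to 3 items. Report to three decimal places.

predicted reliability = 0.528

Length factor m = 3/6 = 0.5000
α' = m·α / (1 − (1−m)·α)
   = 3/6 × 0.691 / (1 − (1 − 3/6) × 0.691)
   = 0.3455 / 0.6545 = 0.528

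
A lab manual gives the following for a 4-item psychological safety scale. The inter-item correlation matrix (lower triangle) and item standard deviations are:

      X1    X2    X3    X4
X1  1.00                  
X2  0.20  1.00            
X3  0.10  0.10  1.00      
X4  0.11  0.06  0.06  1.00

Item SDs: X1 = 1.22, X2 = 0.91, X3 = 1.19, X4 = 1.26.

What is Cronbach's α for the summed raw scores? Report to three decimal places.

Σσ²ᵢ = 1.22² + 0.91² + 1.19² + 1.26² = 5.3202
Covariances σ_ij = r_ij · s_i · s_j:
  σ(X1,X2) = 0.20 × 1.22 × 0.91 = 0.2220
  σ(X1,X3) = 0.10 × 1.22 × 1.19 = 0.1452
  σ(X1,X4) = 0.11 × 1.22 × 1.26 = 0.1691
  σ(X2,X3) = 0.10 × 0.91 × 1.19 = 0.1083
  σ(X2,X4) = 0.06 × 0.91 × 1.26 = 0.0688
  σ(X3,X4) = 0.06 × 1.19 × 1.26 = 0.0900
σ²_T = Σσ²ᵢ + 2·Σσ_ij = 5.3202 + 2 × 0.8034 = 6.9270
α = (4/3)·(1 − 5.3202/6.9270) = 0.309

Cronbach's α = 0.309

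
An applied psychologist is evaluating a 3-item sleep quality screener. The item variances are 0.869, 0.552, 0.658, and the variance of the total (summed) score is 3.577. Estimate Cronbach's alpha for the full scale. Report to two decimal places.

Cronbach's alpha = 0.63

ΣVar(i) = 0.869 + 0.552 + 0.658 = 2.079
α = (k/(k−1))·(1 − ΣVar(i)/Var(T)) = (3/2)·(1 − 2.079/3.577) = 0.63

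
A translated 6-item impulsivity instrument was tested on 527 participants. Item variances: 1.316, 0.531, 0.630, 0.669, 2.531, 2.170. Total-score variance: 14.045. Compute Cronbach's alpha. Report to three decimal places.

Σσᵢ² = 1.316 + 0.531 + 0.630 + 0.669 + 2.531 + 2.170 = 7.847
α = (k/(k−1))·(1 − Σσᵢ²/total variance) = (6/5)·(1 − 7.847/14.045) = 0.530

α = 0.530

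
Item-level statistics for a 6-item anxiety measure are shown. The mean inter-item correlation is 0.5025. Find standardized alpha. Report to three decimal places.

Standardized α = k·r̄ / (1 + (k−1)·r̄) = 6 × 0.5025 / (1 + 5 × 0.5025)
  = 3.0150 / 3.5125 = 0.858

standardized alpha = 0.858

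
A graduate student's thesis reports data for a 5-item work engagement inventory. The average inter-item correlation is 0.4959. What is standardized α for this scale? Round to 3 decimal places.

standardized α = 0.831

Standardized α = k·r̄ / (1 + (k−1)·r̄) = 5 × 0.4959 / (1 + 4 × 0.4959)
  = 2.4795 / 2.9836 = 0.831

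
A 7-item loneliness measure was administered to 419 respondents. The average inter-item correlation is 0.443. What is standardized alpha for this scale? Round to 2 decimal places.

Standardized α = k·r̄ / (1 + (k−1)·r̄) = 7 × 0.443 / (1 + 6 × 0.443)
  = 3.1010 / 3.6580 = 0.85

standardized alpha = 0.85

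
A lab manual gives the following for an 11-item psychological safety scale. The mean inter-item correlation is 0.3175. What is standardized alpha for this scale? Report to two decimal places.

Standardized α = k·r̄ / (1 + (k−1)·r̄) = 11 × 0.3175 / (1 + 10 × 0.3175)
  = 3.4925 / 4.1750 = 0.84

α = 0.84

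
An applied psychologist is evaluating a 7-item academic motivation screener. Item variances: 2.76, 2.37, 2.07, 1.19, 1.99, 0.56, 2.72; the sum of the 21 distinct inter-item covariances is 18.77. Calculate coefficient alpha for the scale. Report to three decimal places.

Σσ²ᵢ = 2.76 + 2.37 + 2.07 + 1.19 + 1.99 + 0.56 + 2.72 = 13.66
Sum of distinct covariances = 18.77
σ²_total = Σσ²ᵢ + 2·Σcov = 13.66 + 2 × 18.77 = 51.20
α = (7/6)·(1 − 13.66/51.20) = 0.855

coefficient alpha = 0.855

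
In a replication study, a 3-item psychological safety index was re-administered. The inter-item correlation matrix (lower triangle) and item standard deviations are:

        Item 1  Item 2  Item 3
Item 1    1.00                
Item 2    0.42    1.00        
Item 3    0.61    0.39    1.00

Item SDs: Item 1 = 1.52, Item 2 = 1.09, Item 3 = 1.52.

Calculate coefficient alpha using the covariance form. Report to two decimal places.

Σσ²ᵢ = 1.52² + 1.09² + 1.52² = 5.8089
Covariances σ_ij = r_ij · s_i · s_j:
  σ(Item 1,Item 2) = 0.42 × 1.52 × 1.09 = 0.6959
  σ(Item 1,Item 3) = 0.61 × 1.52 × 1.52 = 1.4093
  σ(Item 2,Item 3) = 0.39 × 1.09 × 1.52 = 0.6462
σ²_T = Σσ²ᵢ + 2·Σσ_ij = 5.8089 + 2 × 2.7514 = 11.3117
α = (3/2)·(1 − 5.8089/11.3117) = 0.73

α = 0.73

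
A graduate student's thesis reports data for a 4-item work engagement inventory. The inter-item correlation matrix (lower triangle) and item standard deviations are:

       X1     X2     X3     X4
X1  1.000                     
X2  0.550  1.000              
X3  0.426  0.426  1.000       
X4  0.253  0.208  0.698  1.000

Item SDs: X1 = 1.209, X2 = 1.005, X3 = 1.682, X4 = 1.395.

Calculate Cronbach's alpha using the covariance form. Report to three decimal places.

Σσ²ᵢ = 1.209² + 1.005² + 1.682² + 1.395² = 7.2469
Covariances σ_ij = r_ij · s_i · s_j:
  σ(X1,X2) = 0.550 × 1.209 × 1.005 = 0.6683
  σ(X1,X3) = 0.426 × 1.209 × 1.682 = 0.8663
  σ(X1,X4) = 0.253 × 1.209 × 1.395 = 0.4267
  σ(X2,X3) = 0.426 × 1.005 × 1.682 = 0.7201
  σ(X2,X4) = 0.208 × 1.005 × 1.395 = 0.2916
  σ(X3,X4) = 0.698 × 1.682 × 1.395 = 1.6378
σ²_T = Σσ²ᵢ + 2·Σσ_ij = 7.2469 + 2 × 4.6108 = 16.4685
α = (4/3)·(1 − 7.2469/16.4685) = 0.747

Cronbach's alpha = 0.747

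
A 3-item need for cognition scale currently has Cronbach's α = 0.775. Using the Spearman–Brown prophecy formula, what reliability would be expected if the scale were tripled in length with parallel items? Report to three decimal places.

Length factor m = 3
α' = m·α / (1 + (m−1)·α)
   = 3 × 0.775 / (1 + (3 − 1) × 0.775)
   = 2.3250 / 2.5500 = 0.912

predicted reliability = 0.912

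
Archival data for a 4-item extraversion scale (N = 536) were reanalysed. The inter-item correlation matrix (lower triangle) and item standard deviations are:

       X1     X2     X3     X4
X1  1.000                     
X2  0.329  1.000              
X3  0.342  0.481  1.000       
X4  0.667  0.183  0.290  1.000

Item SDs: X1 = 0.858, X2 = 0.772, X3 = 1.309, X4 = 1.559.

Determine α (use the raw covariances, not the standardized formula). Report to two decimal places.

α = 0.67

Σσ²ᵢ = 0.858² + 0.772² + 1.309² + 1.559² = 5.4761
Covariances σ_ij = r_ij · s_i · s_j:
  σ(X1,X2) = 0.329 × 0.858 × 0.772 = 0.2179
  σ(X1,X3) = 0.342 × 0.858 × 1.309 = 0.3841
  σ(X1,X4) = 0.667 × 0.858 × 1.559 = 0.8922
  σ(X2,X3) = 0.481 × 0.772 × 1.309 = 0.4861
  σ(X2,X4) = 0.183 × 0.772 × 1.559 = 0.2202
  σ(X3,X4) = 0.290 × 1.309 × 1.559 = 0.5918
σ²_T = Σσ²ᵢ + 2·Σσ_ij = 5.4761 + 2 × 2.7923 = 11.0607
α = (4/3)·(1 − 5.4761/11.0607) = 0.67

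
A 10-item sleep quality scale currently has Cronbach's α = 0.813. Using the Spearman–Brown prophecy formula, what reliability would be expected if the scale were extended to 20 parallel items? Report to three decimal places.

predicted reliability = 0.897

Length factor m = 20/10 = 2.0000
α' = m·α / (1 + (m−1)·α)
   = 20/10 × 0.813 / (1 + (20/10 − 1) × 0.813)
   = 1.6260 / 1.8130 = 0.897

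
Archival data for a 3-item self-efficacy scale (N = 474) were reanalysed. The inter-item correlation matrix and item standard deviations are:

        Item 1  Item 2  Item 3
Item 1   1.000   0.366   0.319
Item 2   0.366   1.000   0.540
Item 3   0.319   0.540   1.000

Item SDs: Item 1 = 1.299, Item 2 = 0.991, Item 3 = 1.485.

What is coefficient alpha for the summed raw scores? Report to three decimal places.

Σσ²ᵢ = 1.299² + 0.991² + 1.485² = 4.8747
Covariances σ_ij = r_ij · s_i · s_j:
  σ(Item 1,Item 2) = 0.366 × 1.299 × 0.991 = 0.4712
  σ(Item 1,Item 3) = 0.319 × 1.299 × 1.485 = 0.6154
  σ(Item 2,Item 3) = 0.540 × 0.991 × 1.485 = 0.7947
σ²_T = Σσ²ᵢ + 2·Σσ_ij = 4.8747 + 2 × 1.8813 = 8.6373
α = (3/2)·(1 − 4.8747/8.6373) = 0.653

coefficient alpha = 0.653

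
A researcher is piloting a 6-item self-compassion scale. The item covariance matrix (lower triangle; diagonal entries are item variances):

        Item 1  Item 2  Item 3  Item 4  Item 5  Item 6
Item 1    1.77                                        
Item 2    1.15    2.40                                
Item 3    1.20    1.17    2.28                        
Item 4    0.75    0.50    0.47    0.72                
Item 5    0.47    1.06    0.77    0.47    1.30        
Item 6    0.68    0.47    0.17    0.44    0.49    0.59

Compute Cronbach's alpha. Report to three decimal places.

ΣVar(i) = 1.77 + 2.40 + 2.28 + 0.72 + 1.30 + 0.59 = 9.06
Sum of the distinct covariances = 10.26
total variance = 9.06 + 2 × 10.26 = 29.58
α = (k/(k−1))·(1 − ΣVar(i)/total variance) = (6/5)·(1 − 9.06/29.58) = 0.832

α = 0.832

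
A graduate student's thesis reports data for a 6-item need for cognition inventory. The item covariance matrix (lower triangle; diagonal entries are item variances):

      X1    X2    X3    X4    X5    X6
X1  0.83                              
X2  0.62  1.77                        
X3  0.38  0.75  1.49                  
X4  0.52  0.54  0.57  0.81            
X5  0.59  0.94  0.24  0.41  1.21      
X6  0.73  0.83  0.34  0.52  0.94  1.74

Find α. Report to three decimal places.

ΣVar(i) = 0.83 + 1.77 + 1.49 + 0.81 + 1.21 + 1.74 = 7.85
Σ_{i<j} σ_ij = 8.92
σ²_T = 7.85 + 2 × 8.92 = 25.69
α = (k/(k−1))·(1 − ΣVar(i)/σ²_T) = (6/5)·(1 − 7.85/25.69) = 0.833

α = 0.833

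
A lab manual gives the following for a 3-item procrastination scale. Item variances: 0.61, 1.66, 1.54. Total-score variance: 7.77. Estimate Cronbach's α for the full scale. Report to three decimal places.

ΣVar(i) = 0.61 + 1.66 + 1.54 = 3.81
α = (k/(k−1))·(1 − ΣVar(i)/σ²_total) = (3/2)·(1 − 3.81/7.77) = 0.764

α = 0.764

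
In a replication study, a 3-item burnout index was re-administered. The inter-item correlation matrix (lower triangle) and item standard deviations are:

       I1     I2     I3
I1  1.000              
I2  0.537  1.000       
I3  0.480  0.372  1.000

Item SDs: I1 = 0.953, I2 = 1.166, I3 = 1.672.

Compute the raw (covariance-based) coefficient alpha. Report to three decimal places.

coefficient alpha = 0.678

Σσ²ᵢ = 0.953² + 1.166² + 1.672² = 5.0633
Covariances σ_ij = r_ij · s_i · s_j:
  σ(I1,I2) = 0.537 × 0.953 × 1.166 = 0.5967
  σ(I1,I3) = 0.480 × 0.953 × 1.672 = 0.7648
  σ(I2,I3) = 0.372 × 1.166 × 1.672 = 0.7252
σ²_T = Σσ²ᵢ + 2·Σσ_ij = 5.0633 + 2 × 2.0867 = 9.2367
α = (3/2)·(1 − 5.0633/9.2367) = 0.678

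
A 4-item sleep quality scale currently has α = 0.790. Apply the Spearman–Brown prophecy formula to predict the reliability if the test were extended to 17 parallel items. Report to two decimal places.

predicted reliability = 0.94

Length factor m = 17/4 = 4.2500
α' = m·α / (1 + (m−1)·α)
   = 17/4 × 0.790 / (1 + (17/4 − 1) × 0.790)
   = 3.3575 / 3.5675 = 0.94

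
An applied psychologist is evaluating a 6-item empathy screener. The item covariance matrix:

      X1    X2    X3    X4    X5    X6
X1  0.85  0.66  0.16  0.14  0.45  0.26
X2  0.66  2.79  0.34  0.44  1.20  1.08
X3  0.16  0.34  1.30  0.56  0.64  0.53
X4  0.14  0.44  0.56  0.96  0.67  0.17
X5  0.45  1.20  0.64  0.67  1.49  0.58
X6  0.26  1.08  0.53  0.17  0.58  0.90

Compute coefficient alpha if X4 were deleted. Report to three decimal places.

coefficient alpha = 0.771

Remaining items: X1, X2, X3, X5, X6 (k = 5).
Σσᵢ² = 0.85 + 2.79 + 1.30 + 1.49 + 0.90 = 7.33
total variance = 7.33 + 2 × 5.90 = 19.13
α (item deleted) = (5/4)·(1 − 7.33/19.13) = 0.771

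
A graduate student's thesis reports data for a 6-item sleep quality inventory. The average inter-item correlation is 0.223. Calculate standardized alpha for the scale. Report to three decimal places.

standardized alpha = 0.633

Standardized α = k·r̄ / (1 + (k−1)·r̄) = 6 × 0.223 / (1 + 5 × 0.223)
  = 1.3380 / 2.1150 = 0.633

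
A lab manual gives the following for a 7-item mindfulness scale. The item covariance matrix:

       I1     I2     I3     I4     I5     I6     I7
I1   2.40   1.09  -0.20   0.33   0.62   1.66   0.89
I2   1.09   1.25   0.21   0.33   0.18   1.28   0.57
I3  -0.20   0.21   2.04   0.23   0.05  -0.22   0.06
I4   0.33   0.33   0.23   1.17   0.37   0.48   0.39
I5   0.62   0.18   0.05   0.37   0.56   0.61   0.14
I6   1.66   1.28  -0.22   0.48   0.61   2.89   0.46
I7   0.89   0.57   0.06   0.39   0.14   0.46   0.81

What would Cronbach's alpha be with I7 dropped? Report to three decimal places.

Cronbach's alpha = 0.692

Remaining items: I1, I2, I3, I4, I5, I6 (k = 6).
ΣVar(i) = 2.40 + 1.25 + 2.04 + 1.17 + 0.56 + 2.89 = 10.31
σ²_T = 10.31 + 2 × 7.02 = 24.35
α (item deleted) = (6/5)·(1 − 10.31/24.35) = 0.692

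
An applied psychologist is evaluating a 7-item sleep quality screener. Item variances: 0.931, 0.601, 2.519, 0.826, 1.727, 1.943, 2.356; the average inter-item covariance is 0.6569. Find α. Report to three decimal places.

α = 0.836

ΣVar(i) = 0.931 + 0.601 + 2.519 + 0.826 + 1.727 + 1.943 + 2.356 = 10.903
Sum of the 21 distinct covariances = 21 × 0.6569 = 13.7949
Var(T) = ΣVar(i) + 2·Σcov = 10.903 + 2 × 13.7949 = 38.4928
α = (7/6)·(1 − 10.903/38.4928) = 0.836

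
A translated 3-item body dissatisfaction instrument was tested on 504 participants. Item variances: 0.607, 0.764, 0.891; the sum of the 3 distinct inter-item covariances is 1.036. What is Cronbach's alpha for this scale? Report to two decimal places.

α = 0.72

sum of item variances = 0.607 + 0.764 + 0.891 = 2.262
Sum of distinct covariances = 1.036
σ²_total = sum of item variances + 2·Σcov = 2.262 + 2 × 1.036 = 4.334
α = (3/2)·(1 − 2.262/4.334) = 0.72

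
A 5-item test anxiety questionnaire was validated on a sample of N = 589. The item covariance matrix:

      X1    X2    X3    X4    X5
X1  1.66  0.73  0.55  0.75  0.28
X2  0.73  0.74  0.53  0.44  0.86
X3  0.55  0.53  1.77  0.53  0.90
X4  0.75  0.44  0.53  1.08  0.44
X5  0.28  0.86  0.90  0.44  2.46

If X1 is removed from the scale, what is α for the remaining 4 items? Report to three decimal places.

α = 0.734

Remaining items: X2, X3, X4, X5 (k = 4).
Σσᵢ² = 0.74 + 1.77 + 1.08 + 2.46 = 6.05
Var(T) = 6.05 + 2 × 3.70 = 13.45
α (item deleted) = (4/3)·(1 − 6.05/13.45) = 0.734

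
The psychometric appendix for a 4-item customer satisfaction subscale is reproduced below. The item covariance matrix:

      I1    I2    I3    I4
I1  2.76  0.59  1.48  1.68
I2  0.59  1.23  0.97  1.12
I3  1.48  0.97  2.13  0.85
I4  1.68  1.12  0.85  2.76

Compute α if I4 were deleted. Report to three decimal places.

α = 0.748

Remaining items: I1, I2, I3 (k = 3).
Σσ²ᵢ = 2.76 + 1.23 + 2.13 = 6.12
σ²_T = 6.12 + 2 × 3.04 = 12.20
α (item deleted) = (3/2)·(1 − 6.12/12.20) = 0.748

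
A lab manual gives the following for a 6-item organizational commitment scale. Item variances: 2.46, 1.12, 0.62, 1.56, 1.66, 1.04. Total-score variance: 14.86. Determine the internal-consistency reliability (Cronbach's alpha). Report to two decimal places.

α = 0.52

Σσ²ᵢ = 2.46 + 1.12 + 0.62 + 1.56 + 1.66 + 1.04 = 8.46
α = (k/(k−1))·(1 − Σσ²ᵢ/σ²_T) = (6/5)·(1 − 8.46/14.86) = 0.52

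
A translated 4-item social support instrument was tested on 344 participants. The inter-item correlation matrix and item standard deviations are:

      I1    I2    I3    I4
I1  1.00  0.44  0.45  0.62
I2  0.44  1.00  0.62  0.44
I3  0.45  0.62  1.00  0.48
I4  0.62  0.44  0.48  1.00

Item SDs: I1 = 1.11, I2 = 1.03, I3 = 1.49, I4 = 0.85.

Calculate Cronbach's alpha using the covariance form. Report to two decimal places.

Σσ²ᵢ = 1.11² + 1.03² + 1.49² + 0.85² = 5.2356
Covariances σ_ij = r_ij · s_i · s_j:
  σ(I1,I2) = 0.44 × 1.11 × 1.03 = 0.5031
  σ(I1,I3) = 0.45 × 1.11 × 1.49 = 0.7443
  σ(I1,I4) = 0.62 × 1.11 × 0.85 = 0.5850
  σ(I2,I3) = 0.62 × 1.03 × 1.49 = 0.9515
  σ(I2,I4) = 0.44 × 1.03 × 0.85 = 0.3852
  σ(I3,I4) = 0.48 × 1.49 × 0.85 = 0.6079
σ²_T = Σσ²ᵢ + 2·Σσ_ij = 5.2356 + 2 × 3.7770 = 12.7896
α = (4/3)·(1 − 5.2356/12.7896) = 0.79

Cronbach's alpha = 0.79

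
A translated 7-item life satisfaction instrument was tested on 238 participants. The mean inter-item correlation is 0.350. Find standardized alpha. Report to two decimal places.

Standardized α = k·r̄ / (1 + (k−1)·r̄) = 7 × 0.350 / (1 + 6 × 0.350)
  = 2.4500 / 3.1000 = 0.79

standardized alpha = 0.79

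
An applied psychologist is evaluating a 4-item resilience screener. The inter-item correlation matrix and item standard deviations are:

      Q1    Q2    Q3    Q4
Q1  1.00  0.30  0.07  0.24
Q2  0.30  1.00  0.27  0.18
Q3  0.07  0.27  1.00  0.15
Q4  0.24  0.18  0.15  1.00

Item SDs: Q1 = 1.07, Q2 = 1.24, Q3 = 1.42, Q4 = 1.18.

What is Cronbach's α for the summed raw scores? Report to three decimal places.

Cronbach's α = 0.495

Σσ²ᵢ = 1.07² + 1.24² + 1.42² + 1.18² = 6.0913
Covariances σ_ij = r_ij · s_i · s_j:
  σ(Q1,Q2) = 0.30 × 1.07 × 1.24 = 0.3980
  σ(Q1,Q3) = 0.07 × 1.07 × 1.42 = 0.1064
  σ(Q1,Q4) = 0.24 × 1.07 × 1.18 = 0.3030
  σ(Q2,Q3) = 0.27 × 1.24 × 1.42 = 0.4754
  σ(Q2,Q4) = 0.18 × 1.24 × 1.18 = 0.2634
  σ(Q3,Q4) = 0.15 × 1.42 × 1.18 = 0.2513
σ²_T = Σσ²ᵢ + 2·Σσ_ij = 6.0913 + 2 × 1.7975 = 9.6863
α = (4/3)·(1 − 6.0913/9.6863) = 0.495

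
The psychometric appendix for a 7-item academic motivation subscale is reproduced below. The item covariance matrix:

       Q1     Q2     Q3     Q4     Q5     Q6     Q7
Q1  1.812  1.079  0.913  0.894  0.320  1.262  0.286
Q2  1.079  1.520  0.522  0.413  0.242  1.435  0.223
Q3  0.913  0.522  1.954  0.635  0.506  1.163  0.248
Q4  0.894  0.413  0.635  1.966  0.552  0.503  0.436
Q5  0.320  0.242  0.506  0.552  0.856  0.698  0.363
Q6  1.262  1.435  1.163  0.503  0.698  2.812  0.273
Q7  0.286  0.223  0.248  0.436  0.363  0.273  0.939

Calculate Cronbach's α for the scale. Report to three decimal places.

Cronbach's α = 0.801

sum of item variances = 1.812 + 1.520 + 1.954 + 1.966 + 0.856 + 2.812 + 0.939 = 11.859
Σ_{i<j} σ_ij = 12.966
Var(T) = 11.859 + 2 × 12.966 = 37.791
α = (k/(k−1))·(1 − sum of item variances/Var(T)) = (7/6)·(1 − 11.859/37.791) = 0.801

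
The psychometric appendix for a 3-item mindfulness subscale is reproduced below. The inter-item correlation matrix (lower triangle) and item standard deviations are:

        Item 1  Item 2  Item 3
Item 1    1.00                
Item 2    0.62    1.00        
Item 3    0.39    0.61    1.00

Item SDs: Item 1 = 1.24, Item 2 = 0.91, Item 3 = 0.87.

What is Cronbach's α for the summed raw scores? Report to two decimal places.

Cronbach's α = 0.76

Σσ²ᵢ = 1.24² + 0.91² + 0.87² = 3.1226
Covariances σ_ij = r_ij · s_i · s_j:
  σ(Item 1,Item 2) = 0.62 × 1.24 × 0.91 = 0.6996
  σ(Item 1,Item 3) = 0.39 × 1.24 × 0.87 = 0.4207
  σ(Item 2,Item 3) = 0.61 × 0.91 × 0.87 = 0.4829
σ²_T = Σσ²ᵢ + 2·Σσ_ij = 3.1226 + 2 × 1.6032 = 6.3290
α = (3/2)·(1 − 3.1226/6.3290) = 0.76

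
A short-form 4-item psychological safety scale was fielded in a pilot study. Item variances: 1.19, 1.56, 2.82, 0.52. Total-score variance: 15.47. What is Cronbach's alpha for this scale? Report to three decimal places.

α = 0.808

Σσ²ᵢ = 1.19 + 1.56 + 2.82 + 0.52 = 6.09
α = (k/(k−1))·(1 − Σσ²ᵢ/σ²_total) = (4/3)·(1 − 6.09/15.47) = 0.808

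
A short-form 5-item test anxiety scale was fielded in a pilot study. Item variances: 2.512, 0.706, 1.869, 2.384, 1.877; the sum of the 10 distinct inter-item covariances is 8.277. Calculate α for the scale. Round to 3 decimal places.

α = 0.799

sum of item variances = 2.512 + 0.706 + 1.869 + 2.384 + 1.877 = 9.348
Sum of distinct covariances = 8.277
total variance = sum of item variances + 2·Σcov = 9.348 + 2 × 8.277 = 25.902
α = (5/4)·(1 − 9.348/25.902) = 0.799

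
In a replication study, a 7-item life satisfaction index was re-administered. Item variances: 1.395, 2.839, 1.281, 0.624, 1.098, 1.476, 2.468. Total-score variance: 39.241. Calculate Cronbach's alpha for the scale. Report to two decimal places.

Σσᵢ² = 1.395 + 2.839 + 1.281 + 0.624 + 1.098 + 1.476 + 2.468 = 11.181
α = (k/(k−1))·(1 − Σσᵢ²/Var(T)) = (7/6)·(1 − 11.181/39.241) = 0.83

α = 0.83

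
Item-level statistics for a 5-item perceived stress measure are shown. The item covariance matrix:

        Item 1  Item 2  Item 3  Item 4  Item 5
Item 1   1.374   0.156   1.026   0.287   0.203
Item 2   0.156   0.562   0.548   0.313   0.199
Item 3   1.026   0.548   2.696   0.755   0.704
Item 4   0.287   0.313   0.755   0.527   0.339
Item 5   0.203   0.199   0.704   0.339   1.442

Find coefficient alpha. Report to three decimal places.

α = 0.723

sum of item variances = 1.374 + 0.562 + 2.696 + 0.527 + 1.442 = 6.601
Σ_{i<j} σ_ij = 4.530
σ²_T = 6.601 + 2 × 4.530 = 15.661
α = (k/(k−1))·(1 − sum of item variances/σ²_T) = (5/4)·(1 − 6.601/15.661) = 0.723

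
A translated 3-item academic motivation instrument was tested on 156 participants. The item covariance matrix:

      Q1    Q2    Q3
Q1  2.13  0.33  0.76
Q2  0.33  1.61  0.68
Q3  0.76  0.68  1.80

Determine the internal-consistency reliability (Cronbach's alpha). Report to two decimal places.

Cronbach's alpha = 0.58

ΣVar(i) = 2.13 + 1.61 + 1.80 = 5.54
Σ_{i<j} σ_ij = 1.77
Var(T) = 5.54 + 2 × 1.77 = 9.08
α = (k/(k−1))·(1 − ΣVar(i)/Var(T)) = (3/2)·(1 − 5.54/9.08) = 0.58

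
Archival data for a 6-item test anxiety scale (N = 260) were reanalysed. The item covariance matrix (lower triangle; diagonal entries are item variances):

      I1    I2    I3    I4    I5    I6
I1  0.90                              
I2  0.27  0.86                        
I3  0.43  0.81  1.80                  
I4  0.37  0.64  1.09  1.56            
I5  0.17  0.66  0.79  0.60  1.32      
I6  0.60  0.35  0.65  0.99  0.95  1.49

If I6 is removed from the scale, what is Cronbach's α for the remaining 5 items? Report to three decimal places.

Remaining items: I1, I2, I3, I4, I5 (k = 5).
Σσ²ᵢ = 0.90 + 0.86 + 1.80 + 1.56 + 1.32 = 6.44
Var(T) = 6.44 + 2 × 5.83 = 18.10
α (item deleted) = (5/4)·(1 − 6.44/18.10) = 0.805

α = 0.805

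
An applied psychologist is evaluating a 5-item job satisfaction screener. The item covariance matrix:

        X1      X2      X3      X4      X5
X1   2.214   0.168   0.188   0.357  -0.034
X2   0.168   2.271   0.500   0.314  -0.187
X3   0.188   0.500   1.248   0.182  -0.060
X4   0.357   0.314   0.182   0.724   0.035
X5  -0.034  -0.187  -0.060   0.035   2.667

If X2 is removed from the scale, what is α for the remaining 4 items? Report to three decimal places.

Remaining items: X1, X3, X4, X5 (k = 4).
Σσ²ᵢ = 2.214 + 1.248 + 0.724 + 2.667 = 6.853
Var(T) = 6.853 + 2 × 0.668 = 8.189
α (item deleted) = (4/3)·(1 − 6.853/8.189) = 0.218

α = 0.218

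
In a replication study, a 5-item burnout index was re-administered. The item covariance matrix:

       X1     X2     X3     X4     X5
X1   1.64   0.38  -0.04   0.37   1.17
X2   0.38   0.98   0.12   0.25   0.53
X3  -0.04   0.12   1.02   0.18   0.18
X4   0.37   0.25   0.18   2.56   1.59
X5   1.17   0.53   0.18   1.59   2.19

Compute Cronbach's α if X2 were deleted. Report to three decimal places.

α = 0.643

Remaining items: X1, X3, X4, X5 (k = 4).
ΣVar(i) = 1.64 + 1.02 + 2.56 + 2.19 = 7.41
Var(T) = 7.41 + 2 × 3.45 = 14.31
α (item deleted) = (4/3)·(1 − 7.41/14.31) = 0.643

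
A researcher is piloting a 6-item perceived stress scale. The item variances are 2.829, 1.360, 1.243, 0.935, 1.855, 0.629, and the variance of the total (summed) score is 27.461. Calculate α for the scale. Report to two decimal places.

Σσ²ᵢ = 2.829 + 1.360 + 1.243 + 0.935 + 1.855 + 0.629 = 8.851
α = (k/(k−1))·(1 − Σσ²ᵢ/total variance) = (6/5)·(1 − 8.851/27.461) = 0.81

α = 0.81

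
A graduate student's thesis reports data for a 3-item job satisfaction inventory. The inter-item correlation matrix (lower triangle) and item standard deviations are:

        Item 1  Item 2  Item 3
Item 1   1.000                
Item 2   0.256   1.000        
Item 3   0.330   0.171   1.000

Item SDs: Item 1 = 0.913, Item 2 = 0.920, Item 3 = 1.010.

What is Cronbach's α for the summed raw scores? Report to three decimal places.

Σσ²ᵢ = 0.913² + 0.920² + 1.010² = 2.7001
Covariances σ_ij = r_ij · s_i · s_j:
  σ(Item 1,Item 2) = 0.256 × 0.913 × 0.920 = 0.2150
  σ(Item 1,Item 3) = 0.330 × 0.913 × 1.010 = 0.3043
  σ(Item 2,Item 3) = 0.171 × 0.920 × 1.010 = 0.1589
σ²_T = Σσ²ᵢ + 2·Σσ_ij = 2.7001 + 2 × 0.6782 = 4.0565
α = (3/2)·(1 − 2.7001/4.0565) = 0.502

α = 0.502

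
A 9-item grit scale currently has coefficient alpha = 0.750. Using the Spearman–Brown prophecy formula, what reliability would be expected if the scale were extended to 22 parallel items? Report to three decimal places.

Length factor m = 22/9 = 2.4444
α' = m·α / (1 + (m−1)·α)
   = 22/9 × 0.750 / (1 + (22/9 − 1) × 0.750)
   = 1.8333 / 2.0833 = 0.880

predicted reliability = 0.880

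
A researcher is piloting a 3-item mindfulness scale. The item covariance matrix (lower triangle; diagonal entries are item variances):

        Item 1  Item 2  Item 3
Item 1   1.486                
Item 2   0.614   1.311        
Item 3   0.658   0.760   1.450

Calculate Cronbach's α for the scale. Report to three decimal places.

Cronbach's α = 0.733

ΣVar(i) = 1.486 + 1.311 + 1.450 = 4.247
Sum of the distinct covariances = 2.032
σ²_T = 4.247 + 2 × 2.032 = 8.311
α = (k/(k−1))·(1 − ΣVar(i)/σ²_T) = (3/2)·(1 − 4.247/8.311) = 0.733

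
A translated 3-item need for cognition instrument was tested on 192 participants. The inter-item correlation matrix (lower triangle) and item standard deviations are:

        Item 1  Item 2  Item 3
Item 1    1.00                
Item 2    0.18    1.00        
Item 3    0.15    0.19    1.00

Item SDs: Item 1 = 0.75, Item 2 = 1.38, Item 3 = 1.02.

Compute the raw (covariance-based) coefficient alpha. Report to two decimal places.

Σσ²ᵢ = 0.75² + 1.38² + 1.02² = 3.5073
Covariances σ_ij = r_ij · s_i · s_j:
  σ(Item 1,Item 2) = 0.18 × 0.75 × 1.38 = 0.1863
  σ(Item 1,Item 3) = 0.15 × 0.75 × 1.02 = 0.1147
  σ(Item 2,Item 3) = 0.19 × 1.38 × 1.02 = 0.2674
σ²_T = Σσ²ᵢ + 2·Σσ_ij = 3.5073 + 2 × 0.5684 = 4.6441
α = (3/2)·(1 − 3.5073/4.6441) = 0.37

α = 0.37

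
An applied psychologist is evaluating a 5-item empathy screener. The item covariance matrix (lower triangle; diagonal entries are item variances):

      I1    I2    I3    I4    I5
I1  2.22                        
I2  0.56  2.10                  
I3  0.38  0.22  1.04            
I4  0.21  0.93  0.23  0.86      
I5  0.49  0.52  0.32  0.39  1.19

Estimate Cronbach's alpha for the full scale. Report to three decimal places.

Cronbach's alpha = 0.668

Σσ²ᵢ = 2.22 + 2.10 + 1.04 + 0.86 + 1.19 = 7.41
Sum of off-diagonal covariances = 4.25
Var(T) = 7.41 + 2 × 4.25 = 15.91
α = (k/(k−1))·(1 − Σσ²ᵢ/Var(T)) = (5/4)·(1 − 7.41/15.91) = 0.668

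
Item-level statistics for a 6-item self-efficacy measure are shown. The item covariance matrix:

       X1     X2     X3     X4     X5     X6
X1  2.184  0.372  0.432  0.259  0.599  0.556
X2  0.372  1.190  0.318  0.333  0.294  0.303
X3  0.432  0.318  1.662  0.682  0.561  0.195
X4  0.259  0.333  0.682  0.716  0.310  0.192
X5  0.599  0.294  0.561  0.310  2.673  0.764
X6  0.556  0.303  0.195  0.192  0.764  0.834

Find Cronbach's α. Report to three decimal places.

sum of item variances = 2.184 + 1.190 + 1.662 + 0.716 + 2.673 + 0.834 = 9.259
Sum of the distinct covariances = 6.170
total variance = 9.259 + 2 × 6.170 = 21.599
α = (k/(k−1))·(1 − sum of item variances/total variance) = (6/5)·(1 − 9.259/21.599) = 0.686

Cronbach's α = 0.686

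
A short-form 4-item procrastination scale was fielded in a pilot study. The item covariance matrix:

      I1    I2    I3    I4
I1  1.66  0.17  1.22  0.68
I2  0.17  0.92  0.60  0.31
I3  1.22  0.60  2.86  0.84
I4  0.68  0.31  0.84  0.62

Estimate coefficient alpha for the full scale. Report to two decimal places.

Σσᵢ² = 1.66 + 0.92 + 2.86 + 0.62 = 6.06
Sum of off-diagonal covariances = 3.82
σ²_total = 6.06 + 2 × 3.82 = 13.70
α = (k/(k−1))·(1 − Σσᵢ²/σ²_total) = (4/3)·(1 − 6.06/13.70) = 0.74

α = 0.74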